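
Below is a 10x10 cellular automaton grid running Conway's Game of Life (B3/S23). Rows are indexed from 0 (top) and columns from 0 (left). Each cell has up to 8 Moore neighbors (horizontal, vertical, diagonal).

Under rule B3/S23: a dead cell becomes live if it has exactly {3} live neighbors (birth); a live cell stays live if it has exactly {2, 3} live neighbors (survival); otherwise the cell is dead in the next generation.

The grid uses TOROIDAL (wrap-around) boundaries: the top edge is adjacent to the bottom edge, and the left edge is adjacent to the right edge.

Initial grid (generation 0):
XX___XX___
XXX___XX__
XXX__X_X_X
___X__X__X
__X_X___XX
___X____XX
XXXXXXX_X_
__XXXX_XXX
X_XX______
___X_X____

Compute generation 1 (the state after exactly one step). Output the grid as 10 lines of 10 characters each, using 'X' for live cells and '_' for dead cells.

Answer: X___XX_X__
_______XX_
___X_X_X_X
___XXXXX__
X_X_X__X__
__________
XX____X___
_______XX_
_X___XX_XX
X__X_XX___

Derivation:
Simulating step by step:
Generation 0 (given above): 45 live cells
Generation 1: 33 live cells
(generation 1 grid is the final answer)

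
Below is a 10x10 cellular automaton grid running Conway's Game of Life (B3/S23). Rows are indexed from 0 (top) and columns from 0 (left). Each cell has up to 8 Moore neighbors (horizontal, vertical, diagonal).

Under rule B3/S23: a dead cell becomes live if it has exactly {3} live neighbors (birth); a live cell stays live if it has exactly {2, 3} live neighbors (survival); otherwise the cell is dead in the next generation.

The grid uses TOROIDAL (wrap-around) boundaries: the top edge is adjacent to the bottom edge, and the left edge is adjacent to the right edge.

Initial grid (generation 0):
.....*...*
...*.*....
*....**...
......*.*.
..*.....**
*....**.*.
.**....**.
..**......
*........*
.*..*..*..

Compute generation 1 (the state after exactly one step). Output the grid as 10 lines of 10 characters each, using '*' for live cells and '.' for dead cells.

Answer: .....**...
.....*....
....****..
.....**.*.
.....**.*.
*.*...*...
.***..****
*.**....**
****......
........**

Derivation:
Simulating step by step:
Generation 0 (given above): 27 live cells
Generation 1: 34 live cells
(generation 1 grid is the final answer)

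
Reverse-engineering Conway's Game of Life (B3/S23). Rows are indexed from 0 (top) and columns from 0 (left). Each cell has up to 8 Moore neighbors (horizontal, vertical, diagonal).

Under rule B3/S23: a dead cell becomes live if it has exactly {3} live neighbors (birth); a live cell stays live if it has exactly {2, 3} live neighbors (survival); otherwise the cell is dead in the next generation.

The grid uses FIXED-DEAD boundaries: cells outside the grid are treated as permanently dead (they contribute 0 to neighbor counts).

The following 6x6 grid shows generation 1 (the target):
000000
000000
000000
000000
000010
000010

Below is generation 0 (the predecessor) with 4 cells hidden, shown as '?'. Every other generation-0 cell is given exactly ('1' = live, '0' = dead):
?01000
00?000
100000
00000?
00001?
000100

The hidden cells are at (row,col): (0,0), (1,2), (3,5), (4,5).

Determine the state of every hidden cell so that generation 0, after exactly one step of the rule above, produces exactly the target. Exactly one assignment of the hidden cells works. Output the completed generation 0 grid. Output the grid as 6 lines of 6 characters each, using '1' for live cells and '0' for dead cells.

Answer: 001000
000000
100000
000000
000011
000100

Derivation:
Hidden generation-0 cells (in order): (0,0), (1,2), (3,5), (4,5).
A hidden cell only influences target cells in its own 3x3 neighborhood. Try each of the 2^4 = 16 assignments, step the completed generation 0 forward once under B3/S23, and compare with the target:
  (0,0)=0 (1,2)=0 (3,5)=0 (4,5)=0 -> step gives (4,4)='0' but target has '1' -> reject
  (0,0)=0 (1,2)=0 (3,5)=0 (4,5)=1 -> step reproduces the target at every cell -> ACCEPT
  (0,0)=0 (1,2)=0 (3,5)=1 (4,5)=0 -> step gives (5,4)='0' but target has '1' -> reject
  (0,0)=0 (1,2)=0 (3,5)=1 (4,5)=1 -> step gives (3,4)='1' but target has '0' -> reject
  (0,0)=0 (1,2)=1 (3,5)=0 (4,5)=0 -> step gives (1,1)='1' but target has '0' -> reject
  (0,0)=0 (1,2)=1 (3,5)=0 (4,5)=1 -> step gives (1,1)='1' but target has '0' -> reject
  (0,0)=0 (1,2)=1 (3,5)=1 (4,5)=0 -> step gives (1,1)='1' but target has '0' -> reject
  (0,0)=0 (1,2)=1 (3,5)=1 (4,5)=1 -> step gives (1,1)='1' but target has '0' -> reject
  (0,0)=1 (1,2)=0 (3,5)=0 (4,5)=0 -> step gives (1,1)='1' but target has '0' -> reject
  (0,0)=1 (1,2)=0 (3,5)=0 (4,5)=1 -> step gives (1,1)='1' but target has '0' -> reject
  (0,0)=1 (1,2)=0 (3,5)=1 (4,5)=0 -> step gives (1,1)='1' but target has '0' -> reject
  (0,0)=1 (1,2)=0 (3,5)=1 (4,5)=1 -> step gives (1,1)='1' but target has '0' -> reject
  (0,0)=1 (1,2)=1 (3,5)=0 (4,5)=0 -> step gives (0,1)='1' but target has '0' -> reject
  (0,0)=1 (1,2)=1 (3,5)=0 (4,5)=1 -> step gives (0,1)='1' but target has '0' -> reject
  (0,0)=1 (1,2)=1 (3,5)=1 (4,5)=0 -> step gives (0,1)='1' but target has '0' -> reject
  (0,0)=1 (1,2)=1 (3,5)=1 (4,5)=1 -> step gives (0,1)='1' but target has '0' -> reject
Unique solution: (0,0)=dead, (1,2)=dead, (3,5)=dead, (4,5)=live.
Check: live-neighbor counts of every cell in the completed generation 0:
010100
121100
010000
110122
001221
001132
Applying B3/S23 to generation 0 with these counts gives:
000000
000000
000000
000000
000010
000010
which matches the target exactly.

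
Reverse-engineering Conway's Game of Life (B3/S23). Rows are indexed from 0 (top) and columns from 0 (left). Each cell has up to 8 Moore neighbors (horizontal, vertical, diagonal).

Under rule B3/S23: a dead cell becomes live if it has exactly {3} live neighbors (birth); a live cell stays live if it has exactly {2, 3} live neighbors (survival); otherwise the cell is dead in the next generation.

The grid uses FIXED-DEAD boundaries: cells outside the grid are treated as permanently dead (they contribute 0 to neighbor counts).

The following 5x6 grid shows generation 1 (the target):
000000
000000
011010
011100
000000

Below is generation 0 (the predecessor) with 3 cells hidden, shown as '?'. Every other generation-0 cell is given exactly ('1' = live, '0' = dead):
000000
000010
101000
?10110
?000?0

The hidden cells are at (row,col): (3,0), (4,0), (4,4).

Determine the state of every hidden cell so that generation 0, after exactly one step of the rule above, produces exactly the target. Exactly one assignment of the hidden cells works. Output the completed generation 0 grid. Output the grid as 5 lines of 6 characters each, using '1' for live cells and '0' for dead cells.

Hidden generation-0 cells (in order): (3,0), (4,0), (4,4).
A hidden cell only influences target cells in its own 3x3 neighborhood. Try each of the 2^3 = 8 assignments, step the completed generation 0 forward once under B3/S23, and compare with the target:
  (3,0)=0 (4,0)=0 (4,4)=0 -> step reproduces the target at every cell -> ACCEPT
  (3,0)=0 (4,0)=0 (4,4)=1 -> step gives (3,4)='1' but target has '0' -> reject
  (3,0)=0 (4,0)=1 (4,4)=0 -> step gives (3,0)='1' but target has '0' -> reject
  (3,0)=0 (4,0)=1 (4,4)=1 -> step gives (3,0)='1' but target has '0' -> reject
  (3,0)=1 (4,0)=0 (4,4)=0 -> step gives (2,0)='1' but target has '0' -> reject
  (3,0)=1 (4,0)=0 (4,4)=1 -> step gives (2,0)='1' but target has '0' -> reject
  (3,0)=1 (4,0)=1 (4,4)=0 -> step gives (2,0)='1' but target has '0' -> reject
  (3,0)=1 (4,0)=1 (4,4)=1 -> step gives (2,0)='1' but target has '0' -> reject
Unique solution: (3,0)=dead, (4,0)=dead, (4,4)=dead.
Check: live-neighbor counts of every cell in the completed generation 0:
000111
121201
132432
223211
112221
Applying B3/S23 to generation 0 with these counts gives:
000000
000000
011010
011100
000000
which matches the target exactly.

Answer: 000000
000010
101000
010110
000000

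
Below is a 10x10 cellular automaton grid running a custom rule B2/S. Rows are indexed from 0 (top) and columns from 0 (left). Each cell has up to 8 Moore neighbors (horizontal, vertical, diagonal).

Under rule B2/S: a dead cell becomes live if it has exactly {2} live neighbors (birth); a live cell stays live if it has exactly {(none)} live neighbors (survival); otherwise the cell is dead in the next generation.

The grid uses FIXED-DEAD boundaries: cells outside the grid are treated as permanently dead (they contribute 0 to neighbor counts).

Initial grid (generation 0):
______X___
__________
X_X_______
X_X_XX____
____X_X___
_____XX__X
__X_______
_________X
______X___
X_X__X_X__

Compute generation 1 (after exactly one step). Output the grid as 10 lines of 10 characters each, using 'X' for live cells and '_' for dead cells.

Simulating step by step:
Generation 0 (given above): 19 live cells
Generation 1: 18 live cells
(generation 1 grid is the final answer)

Answer: __________
_X________
____XX____
______X___
_X_____X__
___XX__X__
_____XX_XX
__________
_X___X_XX_
_X________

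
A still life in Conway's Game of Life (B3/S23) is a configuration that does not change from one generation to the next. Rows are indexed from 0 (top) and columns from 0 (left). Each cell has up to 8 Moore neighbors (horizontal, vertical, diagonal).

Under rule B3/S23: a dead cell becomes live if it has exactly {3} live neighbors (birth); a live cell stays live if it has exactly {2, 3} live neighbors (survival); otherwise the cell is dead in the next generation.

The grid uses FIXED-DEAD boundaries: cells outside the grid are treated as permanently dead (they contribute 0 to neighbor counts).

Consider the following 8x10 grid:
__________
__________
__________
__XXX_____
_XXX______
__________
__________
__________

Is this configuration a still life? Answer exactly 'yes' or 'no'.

Answer: no

Derivation:
Compute generation 1 and compare to generation 0 (given above):
Generation 1:
__________
__________
___X______
_X__X_____
_X__X_____
__X_______
__________
__________
Cell (2,3) differs: gen0=0 vs gen1=1 -> NOT a still life.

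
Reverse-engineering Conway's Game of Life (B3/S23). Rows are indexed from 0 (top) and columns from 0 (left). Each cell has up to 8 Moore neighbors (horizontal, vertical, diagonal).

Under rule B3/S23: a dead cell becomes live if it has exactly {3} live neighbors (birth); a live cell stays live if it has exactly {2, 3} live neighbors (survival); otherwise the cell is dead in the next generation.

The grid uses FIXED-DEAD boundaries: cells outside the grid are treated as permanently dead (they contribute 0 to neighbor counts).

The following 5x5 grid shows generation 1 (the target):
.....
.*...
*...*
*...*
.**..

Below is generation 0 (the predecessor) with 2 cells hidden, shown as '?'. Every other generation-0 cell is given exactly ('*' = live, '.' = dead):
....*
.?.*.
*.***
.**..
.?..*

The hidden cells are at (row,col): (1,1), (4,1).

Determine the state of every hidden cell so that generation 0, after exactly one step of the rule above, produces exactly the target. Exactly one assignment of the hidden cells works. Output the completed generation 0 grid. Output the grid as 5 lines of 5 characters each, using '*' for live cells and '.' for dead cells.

Answer: ....*
.*.*.
*.***
.**..
.*..*

Derivation:
Hidden generation-0 cells (in order): (1,1), (4,1).
A hidden cell only influences target cells in its own 3x3 neighborhood. Try each of the 2^2 = 4 assignments, step the completed generation 0 forward once under B3/S23, and compare with the target:
  (1,1)=. (4,1)=. -> step gives (1,1)='.' but target has '*' -> reject
  (1,1)=. (4,1)=* -> step gives (1,1)='.' but target has '*' -> reject
  (1,1)=* (4,1)=. -> step gives (3,0)='.' but target has '*' -> reject
  (1,1)=* (4,1)=* -> step reproduces the target at every cell -> ACCEPT
Unique solution: (1,1)=live, (4,1)=live.
Check: live-neighbor counts of every cell in the completed generation 0:
11221
22444
25542
34453
22320
Applying B3/S23 to generation 0 with these counts gives:
.....
.*...
*...*
*...*
.**..
which matches the target exactly.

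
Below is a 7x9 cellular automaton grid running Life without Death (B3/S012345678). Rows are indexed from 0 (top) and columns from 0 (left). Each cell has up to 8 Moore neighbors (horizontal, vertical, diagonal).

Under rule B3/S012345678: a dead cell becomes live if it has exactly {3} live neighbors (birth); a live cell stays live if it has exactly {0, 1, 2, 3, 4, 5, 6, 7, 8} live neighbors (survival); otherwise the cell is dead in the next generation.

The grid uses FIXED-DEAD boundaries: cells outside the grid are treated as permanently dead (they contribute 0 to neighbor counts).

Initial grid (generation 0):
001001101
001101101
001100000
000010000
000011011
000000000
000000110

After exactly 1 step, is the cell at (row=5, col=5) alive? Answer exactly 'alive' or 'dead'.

Answer: alive

Derivation:
Simulating step by step:
Generation 0 (given above): 18 live cells
Generation 1: 25 live cells
001111101
011101101
001101000
000011000
000011011
000001001
000000110

Cell (5,5) at generation 1: 1 -> alive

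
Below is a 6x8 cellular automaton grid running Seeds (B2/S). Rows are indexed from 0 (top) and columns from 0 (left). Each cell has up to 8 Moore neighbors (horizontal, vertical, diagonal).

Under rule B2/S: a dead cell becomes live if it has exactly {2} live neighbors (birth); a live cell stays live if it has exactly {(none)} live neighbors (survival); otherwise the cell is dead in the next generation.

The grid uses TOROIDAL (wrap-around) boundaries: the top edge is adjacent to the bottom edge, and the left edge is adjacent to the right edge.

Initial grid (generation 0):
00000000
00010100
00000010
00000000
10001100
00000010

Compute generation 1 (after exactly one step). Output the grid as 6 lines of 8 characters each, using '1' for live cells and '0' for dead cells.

Answer: 00001110
00001010
00001100
00001011
00000011
00001001

Derivation:
Simulating step by step:
Generation 0 (given above): 7 live cells
Generation 1: 14 live cells
(generation 1 grid is the final answer)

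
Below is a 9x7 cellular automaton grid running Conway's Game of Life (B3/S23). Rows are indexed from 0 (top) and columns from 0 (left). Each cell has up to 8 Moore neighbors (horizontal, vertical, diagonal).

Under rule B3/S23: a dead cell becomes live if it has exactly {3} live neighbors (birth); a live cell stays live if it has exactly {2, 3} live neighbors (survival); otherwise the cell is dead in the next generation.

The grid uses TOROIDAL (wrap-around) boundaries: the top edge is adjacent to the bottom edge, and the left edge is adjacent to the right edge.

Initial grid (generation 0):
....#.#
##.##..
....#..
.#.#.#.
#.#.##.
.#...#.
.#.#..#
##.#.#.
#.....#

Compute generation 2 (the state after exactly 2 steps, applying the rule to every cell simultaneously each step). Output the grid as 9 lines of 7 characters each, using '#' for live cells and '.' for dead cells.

Answer: .#.....
...#...
.....#.
...#.#.
#....#.
.#.#.#.
.#....#
.##.#.#
.#.....

Derivation:
Simulating step by step:
Generation 0 (given above): 25 live cells
Generation 1: 30 live cells
.#.##.#
#..##..
##...#.
.###.##
#.##.#.
.#.#.#.
.#...##
.#..##.
.#..#..
Generation 2: 17 live cells
(generation 2 grid is the final answer)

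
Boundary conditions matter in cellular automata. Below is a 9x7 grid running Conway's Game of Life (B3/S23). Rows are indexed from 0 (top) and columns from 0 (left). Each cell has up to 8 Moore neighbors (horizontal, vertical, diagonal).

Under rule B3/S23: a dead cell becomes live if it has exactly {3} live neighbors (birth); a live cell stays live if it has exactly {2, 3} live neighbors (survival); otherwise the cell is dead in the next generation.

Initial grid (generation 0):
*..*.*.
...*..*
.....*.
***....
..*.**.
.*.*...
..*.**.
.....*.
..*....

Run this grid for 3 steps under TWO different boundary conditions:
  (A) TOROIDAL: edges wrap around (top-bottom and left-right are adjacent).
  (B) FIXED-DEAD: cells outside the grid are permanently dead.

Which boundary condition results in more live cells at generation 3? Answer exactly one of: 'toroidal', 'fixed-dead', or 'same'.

Under TOROIDAL boundary, generation 3:
*..**.*
...***.
.......
.....*.
**.**.*
******.
..**.**
.***.**
.**...*
Population = 31

Under FIXED-DEAD boundary, generation 3:
.......
.....**
....*.*
**..*.*
*..*..*
.***.**
..*****
...***.
.......
Population = 24

Comparison: toroidal=31, fixed-dead=24 -> toroidal

Answer: toroidal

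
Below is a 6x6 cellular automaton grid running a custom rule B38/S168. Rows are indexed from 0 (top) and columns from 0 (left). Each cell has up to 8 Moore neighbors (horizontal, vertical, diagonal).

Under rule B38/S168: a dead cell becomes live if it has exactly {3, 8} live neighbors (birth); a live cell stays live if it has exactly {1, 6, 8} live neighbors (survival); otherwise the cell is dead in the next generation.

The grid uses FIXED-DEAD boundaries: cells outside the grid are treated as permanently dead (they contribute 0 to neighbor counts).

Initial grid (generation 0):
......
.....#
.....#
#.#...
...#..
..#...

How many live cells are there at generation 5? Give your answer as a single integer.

Answer: 2

Derivation:
Simulating step by step:
Generation 0 (given above): 6 live cells
Generation 1: 6 live cells
......
.....#
.....#
..#...
.##...
..#...
Generation 2: 5 live cells
......
.....#
.....#
.#....
...#..
.#....
Generation 3: 3 live cells
......
.....#
.....#
......
..#...
......
Generation 4: 2 live cells
......
.....#
.....#
......
......
......
Generation 5: 2 live cells
......
.....#
.....#
......
......
......
Population at generation 5: 2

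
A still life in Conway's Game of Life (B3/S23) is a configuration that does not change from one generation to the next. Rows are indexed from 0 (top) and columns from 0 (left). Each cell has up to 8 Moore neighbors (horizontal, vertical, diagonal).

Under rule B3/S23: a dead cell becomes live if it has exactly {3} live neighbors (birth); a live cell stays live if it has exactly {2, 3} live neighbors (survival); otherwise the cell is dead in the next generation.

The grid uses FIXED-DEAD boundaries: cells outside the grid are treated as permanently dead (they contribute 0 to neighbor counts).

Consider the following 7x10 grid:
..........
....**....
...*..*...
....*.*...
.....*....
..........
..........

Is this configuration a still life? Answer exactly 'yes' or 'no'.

Compute generation 1 and compare to generation 0 (given above):
Generation 1:
..........
....**....
...*..*...
....*.*...
.....*....
..........
..........
The grids are IDENTICAL -> still life.

Answer: yes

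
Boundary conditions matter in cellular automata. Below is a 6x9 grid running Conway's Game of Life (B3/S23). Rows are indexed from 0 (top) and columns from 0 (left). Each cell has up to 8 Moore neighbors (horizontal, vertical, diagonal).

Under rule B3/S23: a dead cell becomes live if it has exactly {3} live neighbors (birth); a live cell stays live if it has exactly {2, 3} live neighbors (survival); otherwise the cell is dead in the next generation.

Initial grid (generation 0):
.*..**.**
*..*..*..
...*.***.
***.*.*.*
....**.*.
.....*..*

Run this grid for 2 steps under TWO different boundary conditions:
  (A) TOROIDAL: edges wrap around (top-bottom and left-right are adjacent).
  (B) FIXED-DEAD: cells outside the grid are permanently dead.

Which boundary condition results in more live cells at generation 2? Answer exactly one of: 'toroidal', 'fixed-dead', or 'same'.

Under TOROIDAL boundary, generation 2:
.*.**..*.
..**....*
...*....*
**..*...*
...*...*.
*..*.**..
Population = 19

Under FIXED-DEAD boundary, generation 2:
...*****.
..**.***.
...*.....
**..*..**
.*.**.***
...*****.
Population = 27

Comparison: toroidal=19, fixed-dead=27 -> fixed-dead

Answer: fixed-dead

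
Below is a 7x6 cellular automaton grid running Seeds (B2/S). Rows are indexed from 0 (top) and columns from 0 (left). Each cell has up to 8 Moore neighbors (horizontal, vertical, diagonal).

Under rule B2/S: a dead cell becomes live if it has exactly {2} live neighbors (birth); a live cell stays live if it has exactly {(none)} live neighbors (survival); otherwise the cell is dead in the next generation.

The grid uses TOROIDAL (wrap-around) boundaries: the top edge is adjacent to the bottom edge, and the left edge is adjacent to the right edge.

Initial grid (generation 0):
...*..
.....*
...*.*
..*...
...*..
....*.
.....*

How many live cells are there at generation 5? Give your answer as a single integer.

Answer: 12

Derivation:
Simulating step by step:
Generation 0 (given above): 8 live cells
Generation 1: 12 live cells
*....*
*.**..
*.*...
......
..*.*.
...*.*
...*..
Generation 2: 6 live cells
......
....*.
.....*
..*..*
.....*
......
..*...
Generation 3: 6 live cells
...*..
.....*
*..*..
......
*...*.
......
......
Generation 4: 12 live cells
....*.
*.**..
....**
**.**.
.....*
.....*
......
Generation 5: 12 live cells
.**..*
.*....
......
..*...
.***..
*...*.
....**
Population at generation 5: 12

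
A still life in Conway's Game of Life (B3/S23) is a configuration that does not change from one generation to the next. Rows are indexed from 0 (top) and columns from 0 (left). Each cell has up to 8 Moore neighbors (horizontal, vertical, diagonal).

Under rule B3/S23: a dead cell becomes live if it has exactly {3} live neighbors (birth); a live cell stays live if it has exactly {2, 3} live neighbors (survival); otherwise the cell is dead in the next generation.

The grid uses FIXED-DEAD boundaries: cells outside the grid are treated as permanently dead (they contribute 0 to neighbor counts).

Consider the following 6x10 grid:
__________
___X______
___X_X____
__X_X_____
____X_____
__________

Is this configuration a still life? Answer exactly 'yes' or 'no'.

Compute generation 1 and compare to generation 0 (given above):
Generation 1:
__________
____X_____
__XX______
____XX____
___X______
__________
Cell (1,3) differs: gen0=1 vs gen1=0 -> NOT a still life.

Answer: no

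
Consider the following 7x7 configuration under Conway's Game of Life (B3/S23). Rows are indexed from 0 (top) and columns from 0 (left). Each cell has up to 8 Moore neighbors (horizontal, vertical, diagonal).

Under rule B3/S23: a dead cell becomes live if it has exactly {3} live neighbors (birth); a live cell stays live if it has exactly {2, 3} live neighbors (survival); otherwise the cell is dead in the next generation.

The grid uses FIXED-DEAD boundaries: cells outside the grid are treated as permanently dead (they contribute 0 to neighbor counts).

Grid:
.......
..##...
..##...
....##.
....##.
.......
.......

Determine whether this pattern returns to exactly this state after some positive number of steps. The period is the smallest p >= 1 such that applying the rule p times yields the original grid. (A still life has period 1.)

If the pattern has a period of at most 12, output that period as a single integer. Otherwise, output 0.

Simulating and comparing each generation to the original:
Gen 0 (original, given above): 8 live cells
Gen 1: 6 live cells, differs from original
Gen 2: 8 live cells, MATCHES original -> period = 2

Answer: 2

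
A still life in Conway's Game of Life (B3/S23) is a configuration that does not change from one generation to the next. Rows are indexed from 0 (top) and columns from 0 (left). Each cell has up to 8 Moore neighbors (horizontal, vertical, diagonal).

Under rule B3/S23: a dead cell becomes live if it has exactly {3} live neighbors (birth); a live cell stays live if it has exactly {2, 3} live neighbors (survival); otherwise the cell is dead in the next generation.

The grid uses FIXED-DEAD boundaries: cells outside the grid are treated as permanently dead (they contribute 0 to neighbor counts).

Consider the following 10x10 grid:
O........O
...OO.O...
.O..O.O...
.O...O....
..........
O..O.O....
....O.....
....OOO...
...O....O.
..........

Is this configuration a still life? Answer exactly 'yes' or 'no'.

Compute generation 1 and compare to generation 0 (given above):
Generation 1:
..........
...OO.....
..OOO.O...
.....O....
....O.....
....O.....
...O..O...
...OOO....
....OO....
..........
Cell (0,0) differs: gen0=1 vs gen1=0 -> NOT a still life.

Answer: no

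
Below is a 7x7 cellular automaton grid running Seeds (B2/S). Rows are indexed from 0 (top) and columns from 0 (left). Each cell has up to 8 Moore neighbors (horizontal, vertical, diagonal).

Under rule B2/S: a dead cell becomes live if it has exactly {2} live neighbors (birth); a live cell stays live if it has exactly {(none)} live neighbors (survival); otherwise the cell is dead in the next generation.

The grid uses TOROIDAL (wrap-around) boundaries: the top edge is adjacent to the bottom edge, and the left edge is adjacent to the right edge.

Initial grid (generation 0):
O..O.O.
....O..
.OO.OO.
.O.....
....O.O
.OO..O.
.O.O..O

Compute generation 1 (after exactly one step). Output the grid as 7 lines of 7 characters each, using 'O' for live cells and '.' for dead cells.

Answer: .O.....
O......
O......
......O
...O...
.......
.......

Derivation:
Simulating step by step:
Generation 0 (given above): 17 live cells
Generation 1: 5 live cells
(generation 1 grid is the final answer)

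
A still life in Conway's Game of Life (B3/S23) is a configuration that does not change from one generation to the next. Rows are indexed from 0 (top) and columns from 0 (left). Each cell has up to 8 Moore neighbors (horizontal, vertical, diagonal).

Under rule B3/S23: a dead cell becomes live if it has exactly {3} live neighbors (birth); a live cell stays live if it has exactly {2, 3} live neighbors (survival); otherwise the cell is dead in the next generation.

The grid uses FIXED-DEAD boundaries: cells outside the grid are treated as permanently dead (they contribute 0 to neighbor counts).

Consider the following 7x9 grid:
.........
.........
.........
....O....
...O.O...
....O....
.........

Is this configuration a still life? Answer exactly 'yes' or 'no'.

Compute generation 1 and compare to generation 0 (given above):
Generation 1:
.........
.........
.........
....O....
...O.O...
....O....
.........
The grids are IDENTICAL -> still life.

Answer: yes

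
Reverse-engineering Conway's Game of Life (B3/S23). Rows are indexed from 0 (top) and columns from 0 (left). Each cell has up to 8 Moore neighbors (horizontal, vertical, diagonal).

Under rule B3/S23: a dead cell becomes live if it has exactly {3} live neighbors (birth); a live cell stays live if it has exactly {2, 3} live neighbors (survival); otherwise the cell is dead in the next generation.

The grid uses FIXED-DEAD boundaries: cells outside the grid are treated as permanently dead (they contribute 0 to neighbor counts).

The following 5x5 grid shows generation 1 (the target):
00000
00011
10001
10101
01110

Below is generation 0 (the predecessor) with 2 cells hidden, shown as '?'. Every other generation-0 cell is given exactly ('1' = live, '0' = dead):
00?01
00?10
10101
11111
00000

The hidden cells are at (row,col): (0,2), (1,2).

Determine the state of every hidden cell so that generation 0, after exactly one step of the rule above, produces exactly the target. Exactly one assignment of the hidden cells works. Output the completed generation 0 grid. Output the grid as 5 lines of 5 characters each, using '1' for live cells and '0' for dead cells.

Answer: 00001
00010
10101
11111
00000

Derivation:
Hidden generation-0 cells (in order): (0,2), (1,2).
A hidden cell only influences target cells in its own 3x3 neighborhood. Try each of the 2^2 = 4 assignments, step the completed generation 0 forward once under B3/S23, and compare with the target:
  (0,2)=0 (1,2)=0 -> step reproduces the target at every cell -> ACCEPT
  (0,2)=0 (1,2)=1 -> step gives (0,3)='1' but target has '0' -> reject
  (0,2)=1 (1,2)=0 -> step gives (0,3)='1' but target has '0' -> reject
  (0,2)=1 (1,2)=1 -> step gives (0,2)='1' but target has '0' -> reject
Unique solution: (0,2)=dead, (1,2)=dead.
Check: live-neighbor counts of every cell in the completed generation 0:
00121
12233
25463
24342
23332
Applying B3/S23 to generation 0 with these counts gives:
00000
00011
10001
10101
01110
which matches the target exactly.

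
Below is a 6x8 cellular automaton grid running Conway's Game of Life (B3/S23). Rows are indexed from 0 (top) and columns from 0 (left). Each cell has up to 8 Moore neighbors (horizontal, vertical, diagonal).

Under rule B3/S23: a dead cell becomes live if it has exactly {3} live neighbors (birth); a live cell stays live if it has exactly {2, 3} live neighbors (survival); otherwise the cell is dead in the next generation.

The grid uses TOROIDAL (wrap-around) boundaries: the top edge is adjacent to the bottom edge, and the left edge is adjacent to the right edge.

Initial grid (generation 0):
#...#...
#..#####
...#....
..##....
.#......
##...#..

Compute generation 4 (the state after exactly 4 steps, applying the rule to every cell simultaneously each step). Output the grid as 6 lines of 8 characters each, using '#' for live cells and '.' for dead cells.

Simulating step by step:
Generation 0 (given above): 15 live cells
Generation 1: 15 live cells
...#....
#..#.###
.....###
..##....
##......
##......
Generation 2: 19 live cells
.##.#.#.
#....#..
#.##.#..
###...##
#.......
###.....
Generation 3: 19 live cells
..##.#.#
#....###
..####..
..##..#.
........
#.##...#
Generation 4: 19 live cells
(generation 4 grid is the final answer)

Answer: ..##.#..
##.....#
.##.....
..#..#..
.#.....#
#####.##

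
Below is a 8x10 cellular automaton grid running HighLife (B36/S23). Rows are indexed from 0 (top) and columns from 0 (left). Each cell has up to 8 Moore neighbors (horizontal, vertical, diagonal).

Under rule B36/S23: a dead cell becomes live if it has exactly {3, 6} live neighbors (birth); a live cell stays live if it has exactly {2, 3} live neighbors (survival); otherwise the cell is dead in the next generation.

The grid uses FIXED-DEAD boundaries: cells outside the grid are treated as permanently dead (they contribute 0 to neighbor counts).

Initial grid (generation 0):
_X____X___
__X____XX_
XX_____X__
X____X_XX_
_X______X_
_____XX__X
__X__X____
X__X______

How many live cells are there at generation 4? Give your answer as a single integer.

Simulating step by step:
Generation 0 (given above): 21 live cells
Generation 1: 20 live cells
_______X__
X_X___XXX_
XX________
X_____XXX_
_____X__XX
_____XX___
____XXX___
__________
Generation 2: 22 live cells
______XXX_
X_____XXX_
X______X__
XX____XXXX
_____X__XX
_______X__
____X_X___
_____X____
Generation 3: 17 live cells
______X_X_
__________
X_______XX
XX____X__X
_________X
_____XXXX_
_____XX___
_____X____
Generation 4: 18 live cells
__________
_______XXX
XX______XX
XX_______X
_____X___X
_____X_XX_
____X_____
_____XX___
Population at generation 4: 18

Answer: 18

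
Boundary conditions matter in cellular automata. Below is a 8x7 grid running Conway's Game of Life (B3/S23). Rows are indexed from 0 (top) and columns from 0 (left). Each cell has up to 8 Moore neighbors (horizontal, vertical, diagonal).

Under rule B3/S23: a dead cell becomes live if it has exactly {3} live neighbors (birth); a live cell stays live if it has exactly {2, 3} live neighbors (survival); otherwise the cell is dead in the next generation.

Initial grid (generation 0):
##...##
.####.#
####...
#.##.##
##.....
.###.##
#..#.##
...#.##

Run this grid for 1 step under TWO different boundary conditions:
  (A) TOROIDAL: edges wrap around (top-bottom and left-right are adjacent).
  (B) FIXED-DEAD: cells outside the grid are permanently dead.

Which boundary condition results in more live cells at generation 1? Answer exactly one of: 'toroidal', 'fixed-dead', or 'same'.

Under TOROIDAL boundary, generation 1:
.#.....
....#..
.......
...##..
.......
...#.#.
.#.#...
.##....
Population = 10

Under FIXED-DEAD boundary, generation 1:
##.####
....#.#
#.....#
...##..
#......
...#.##
.#.#...
.....##
Population = 20

Comparison: toroidal=10, fixed-dead=20 -> fixed-dead

Answer: fixed-dead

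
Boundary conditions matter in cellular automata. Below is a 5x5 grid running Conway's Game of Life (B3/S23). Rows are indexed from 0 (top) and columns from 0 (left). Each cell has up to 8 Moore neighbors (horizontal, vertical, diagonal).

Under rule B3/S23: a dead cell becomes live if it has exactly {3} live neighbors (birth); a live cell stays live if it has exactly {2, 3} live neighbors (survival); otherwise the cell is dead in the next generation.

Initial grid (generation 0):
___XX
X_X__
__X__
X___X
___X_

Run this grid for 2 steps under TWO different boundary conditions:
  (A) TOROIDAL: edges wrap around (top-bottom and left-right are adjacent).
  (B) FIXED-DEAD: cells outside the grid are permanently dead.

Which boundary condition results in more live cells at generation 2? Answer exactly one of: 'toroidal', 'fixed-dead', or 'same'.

Answer: same

Derivation:
Under TOROIDAL boundary, generation 2:
_____
_X___
_X___
__X__
X____
Population = 4

Under FIXED-DEAD boundary, generation 2:
__X__
__XX_
___X_
_____
_____
Population = 4

Comparison: toroidal=4, fixed-dead=4 -> same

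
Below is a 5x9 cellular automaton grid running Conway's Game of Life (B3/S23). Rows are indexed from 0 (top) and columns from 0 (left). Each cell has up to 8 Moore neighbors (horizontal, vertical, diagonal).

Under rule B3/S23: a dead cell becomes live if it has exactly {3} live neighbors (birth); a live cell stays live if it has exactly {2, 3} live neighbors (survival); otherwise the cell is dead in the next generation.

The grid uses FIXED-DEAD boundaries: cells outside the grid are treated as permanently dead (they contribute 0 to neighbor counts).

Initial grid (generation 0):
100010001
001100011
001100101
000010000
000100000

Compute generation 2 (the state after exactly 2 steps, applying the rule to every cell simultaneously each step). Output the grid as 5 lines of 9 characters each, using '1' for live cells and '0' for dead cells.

Answer: 001100011
011010001
001011000
000000000
000000000

Derivation:
Simulating step by step:
Generation 0 (given above): 13 live cells
Generation 1: 12 live cells
000100011
011010001
001010001
001010000
000000000
Generation 2: 11 live cells
(generation 2 grid is the final answer)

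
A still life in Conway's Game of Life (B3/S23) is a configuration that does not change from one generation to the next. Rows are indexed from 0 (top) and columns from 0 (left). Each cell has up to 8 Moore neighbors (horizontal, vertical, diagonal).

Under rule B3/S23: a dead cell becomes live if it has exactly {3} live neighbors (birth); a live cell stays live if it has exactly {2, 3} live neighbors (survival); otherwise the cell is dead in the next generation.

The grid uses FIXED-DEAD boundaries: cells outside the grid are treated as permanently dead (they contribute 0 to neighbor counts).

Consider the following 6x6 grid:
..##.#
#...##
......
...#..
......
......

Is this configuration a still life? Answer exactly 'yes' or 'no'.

Compute generation 1 and compare to generation 0 (given above):
Generation 1:
...#.#
...###
....#.
......
......
......
Cell (0,2) differs: gen0=1 vs gen1=0 -> NOT a still life.

Answer: no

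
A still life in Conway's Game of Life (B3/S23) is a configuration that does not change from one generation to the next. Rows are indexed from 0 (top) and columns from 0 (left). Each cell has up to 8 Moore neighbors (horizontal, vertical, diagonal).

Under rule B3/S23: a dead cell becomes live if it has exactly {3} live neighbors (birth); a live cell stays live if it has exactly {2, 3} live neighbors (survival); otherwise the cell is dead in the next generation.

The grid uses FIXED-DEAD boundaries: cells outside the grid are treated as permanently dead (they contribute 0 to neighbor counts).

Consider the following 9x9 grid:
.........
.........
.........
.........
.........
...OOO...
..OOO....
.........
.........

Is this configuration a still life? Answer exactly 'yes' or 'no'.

Compute generation 1 and compare to generation 0 (given above):
Generation 1:
.........
.........
.........
.........
....O....
..O..O...
..O..O...
...O.....
.........
Cell (4,4) differs: gen0=0 vs gen1=1 -> NOT a still life.

Answer: no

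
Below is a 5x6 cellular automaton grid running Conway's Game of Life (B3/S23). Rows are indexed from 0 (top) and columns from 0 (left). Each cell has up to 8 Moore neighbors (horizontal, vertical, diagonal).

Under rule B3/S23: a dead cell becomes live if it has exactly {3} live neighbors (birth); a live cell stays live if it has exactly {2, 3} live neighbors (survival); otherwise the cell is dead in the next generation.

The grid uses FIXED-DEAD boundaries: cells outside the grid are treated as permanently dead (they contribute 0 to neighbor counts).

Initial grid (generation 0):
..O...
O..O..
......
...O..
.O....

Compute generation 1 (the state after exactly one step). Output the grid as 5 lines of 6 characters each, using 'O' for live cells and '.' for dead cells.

Answer: ......
......
......
......
......

Derivation:
Simulating step by step:
Generation 0 (given above): 5 live cells
Generation 1: 0 live cells
(generation 1 grid is the final answer)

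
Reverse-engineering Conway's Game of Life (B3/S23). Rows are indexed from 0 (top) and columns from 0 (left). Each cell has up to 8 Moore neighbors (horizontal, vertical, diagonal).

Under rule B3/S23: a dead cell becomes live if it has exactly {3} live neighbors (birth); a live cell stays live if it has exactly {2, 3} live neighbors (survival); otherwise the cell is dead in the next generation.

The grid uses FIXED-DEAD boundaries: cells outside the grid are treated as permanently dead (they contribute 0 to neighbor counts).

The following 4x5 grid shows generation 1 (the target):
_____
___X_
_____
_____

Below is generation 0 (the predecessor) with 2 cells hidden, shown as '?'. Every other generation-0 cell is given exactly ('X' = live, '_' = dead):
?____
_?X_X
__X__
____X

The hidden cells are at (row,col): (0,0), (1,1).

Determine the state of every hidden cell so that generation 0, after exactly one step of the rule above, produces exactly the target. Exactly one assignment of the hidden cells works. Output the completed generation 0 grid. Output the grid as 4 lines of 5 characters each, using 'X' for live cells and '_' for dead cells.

Answer: _____
__X_X
__X__
____X

Derivation:
Hidden generation-0 cells (in order): (0,0), (1,1).
A hidden cell only influences target cells in its own 3x3 neighborhood. Try each of the 2^2 = 4 assignments, step the completed generation 0 forward once under B3/S23, and compare with the target:
  (0,0)=_ (1,1)=_ -> step reproduces the target at every cell -> ACCEPT
  (0,0)=_ (1,1)=X -> step gives (1,1)='X' but target has '_' -> reject
  (0,0)=X (1,1)=_ -> step gives (1,1)='X' but target has '_' -> reject
  (0,0)=X (1,1)=X -> step gives (0,1)='X' but target has '_' -> reject
Unique solution: (0,0)=dead, (1,1)=dead.
Check: live-neighbor counts of every cell in the completed generation 0:
01121
02130
02142
01120
Applying B3/S23 to generation 0 with these counts gives:
_____
___X_
_____
_____
which matches the target exactly.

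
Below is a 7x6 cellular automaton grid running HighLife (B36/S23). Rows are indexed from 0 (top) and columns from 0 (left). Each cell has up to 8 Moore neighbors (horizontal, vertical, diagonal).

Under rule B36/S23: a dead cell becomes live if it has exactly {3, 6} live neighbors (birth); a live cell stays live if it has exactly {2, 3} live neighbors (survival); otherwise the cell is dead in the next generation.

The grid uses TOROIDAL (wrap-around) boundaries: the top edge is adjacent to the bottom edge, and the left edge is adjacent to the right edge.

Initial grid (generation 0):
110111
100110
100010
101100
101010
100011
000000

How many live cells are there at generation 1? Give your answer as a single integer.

Simulating step by step:
Generation 0 (given above): 19 live cells
Generation 1: 22 live cells
111100
001000
101010
101010
101011
110110
010101
Population at generation 1: 22

Answer: 22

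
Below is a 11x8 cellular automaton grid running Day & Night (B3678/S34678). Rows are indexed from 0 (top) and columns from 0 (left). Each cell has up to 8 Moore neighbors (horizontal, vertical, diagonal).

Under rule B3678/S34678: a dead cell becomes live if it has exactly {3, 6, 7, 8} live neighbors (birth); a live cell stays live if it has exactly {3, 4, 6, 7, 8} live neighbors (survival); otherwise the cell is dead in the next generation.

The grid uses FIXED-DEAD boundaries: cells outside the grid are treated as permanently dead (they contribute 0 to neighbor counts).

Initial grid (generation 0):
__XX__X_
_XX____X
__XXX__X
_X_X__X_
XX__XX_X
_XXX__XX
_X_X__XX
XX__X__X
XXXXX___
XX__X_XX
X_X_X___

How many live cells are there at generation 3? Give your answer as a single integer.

Simulating step by step:
Generation 0 (given above): 44 live cells
Generation 1: 46 live cells
_XX_____
_X_XX_X_
___X__X_
XX_X__XX
XXX_XX_X
_X_X___X
_XXXXXXX
X_X_XXX_
_XXXX_XX
XX_XX___
___X_X__
Generation 2: 36 live cells
__XX____
___X_X__
XX_X__X_
XX_X__XX
X___X__X
__X_X_XX
XX_____X
_XXXXXX_
___X_XX_
_XX___X_
__X_____
Generation 3: 39 live cells
____X___
_X_X____
XX___XXX
XX__XXXX
__X____X
X__X_XXX
_X_____X
XXXXXXXX
__XX__XX
__XX_X__
_X______
Population at generation 3: 39

Answer: 39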